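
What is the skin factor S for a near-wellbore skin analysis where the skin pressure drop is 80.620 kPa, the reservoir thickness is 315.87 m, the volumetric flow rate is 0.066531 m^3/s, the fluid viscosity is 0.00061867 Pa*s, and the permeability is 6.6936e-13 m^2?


S = dP_s * 1000 * 2*pi*k*hr / (q*mu)
S = 80.620 * 1000 * 2*pi*6.6936e-13*315.87 / (0.066531*0.00061867)
S = 2.6020


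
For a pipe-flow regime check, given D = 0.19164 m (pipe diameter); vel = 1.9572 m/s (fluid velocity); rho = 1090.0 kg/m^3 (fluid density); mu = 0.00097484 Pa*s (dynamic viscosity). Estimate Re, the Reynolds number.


Re = rho * vel * D / mu
Re = 1090.0 * 1.9572 * 0.19164 / 0.00097484
Re = 4.1939e+05


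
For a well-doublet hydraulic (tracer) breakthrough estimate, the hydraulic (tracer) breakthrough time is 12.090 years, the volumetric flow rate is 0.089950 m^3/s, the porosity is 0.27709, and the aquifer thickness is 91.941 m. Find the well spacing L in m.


L = sqrt(t_bt*365.25*86400*3*Qv / (pi*hr*phi))
L = sqrt(12.090*365.25*86400*3*0.089950 / (pi*91.941*0.27709))
L = 1134.2 m


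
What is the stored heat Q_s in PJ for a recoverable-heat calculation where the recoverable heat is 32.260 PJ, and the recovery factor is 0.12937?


Q_s = Q_rec / RF
Q_s = 32.260 / 0.12937
Q_s = 249.36 PJ


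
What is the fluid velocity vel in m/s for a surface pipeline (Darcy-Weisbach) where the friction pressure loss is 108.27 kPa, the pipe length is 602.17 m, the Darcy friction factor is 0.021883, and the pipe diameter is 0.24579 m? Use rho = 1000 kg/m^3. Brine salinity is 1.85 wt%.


vel = sqrt(dP*1000*2*D / (f*L*rho))
vel = sqrt(108.27*1000*2*0.24579 / (0.021883*602.17*1000))
vel = 2.0097 m/s


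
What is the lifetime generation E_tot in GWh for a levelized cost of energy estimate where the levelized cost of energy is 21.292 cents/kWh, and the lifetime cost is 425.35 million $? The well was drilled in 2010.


E_tot = C_tot / LCOE * 100
E_tot = 425.35 / 21.292 * 100
E_tot = 1997.7 GWh


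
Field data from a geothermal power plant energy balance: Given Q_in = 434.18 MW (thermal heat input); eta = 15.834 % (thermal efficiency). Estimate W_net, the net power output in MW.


W_net = eta / 100 * Q_in
W_net = 15.834 / 100 * 434.18
W_net = 68.748 MW


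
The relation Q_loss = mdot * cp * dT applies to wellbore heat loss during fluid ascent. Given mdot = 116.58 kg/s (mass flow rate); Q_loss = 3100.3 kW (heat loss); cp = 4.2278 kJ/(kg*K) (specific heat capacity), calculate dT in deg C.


dT = Q_loss / (mdot * cp)
dT = 3100.3 / (116.58 * 4.2278)
dT = 6.290211 K
Convert (temperature difference, 1 K = 1 deg C): 6.290211 K = 6.290211 deg C
dT = 6.2902 deg C


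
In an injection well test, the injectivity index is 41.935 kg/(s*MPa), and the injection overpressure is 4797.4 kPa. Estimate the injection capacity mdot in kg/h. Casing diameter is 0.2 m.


mdot = II * dP / 1000
mdot = 41.935 * 4797.4 / 1000
mdot = 201.1790 kg/s
Convert: 201.1790 kg/s * 3600.0 = 7.2424e+05 kg/h
mdot = 7.2424e+05 kg/h


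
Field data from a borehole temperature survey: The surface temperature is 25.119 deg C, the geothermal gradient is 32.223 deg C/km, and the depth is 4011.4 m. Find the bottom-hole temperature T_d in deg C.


T_d = T_surf + grad * d / 1000
T_d = 25.119 + 32.223 * 4011.4 / 1000
T_d = 154.38 deg C


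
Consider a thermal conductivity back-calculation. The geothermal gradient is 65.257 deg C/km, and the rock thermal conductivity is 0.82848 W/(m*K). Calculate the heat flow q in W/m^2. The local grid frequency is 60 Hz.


q = k * grad / 1000
q = 0.82848 * 65.257 / 1000
q = 0.054064 W/m^2


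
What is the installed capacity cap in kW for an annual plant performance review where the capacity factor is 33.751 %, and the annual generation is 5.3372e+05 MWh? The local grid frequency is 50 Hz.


cap = E_a / (CF/100 * 8760)
cap = 5.3372e+05 / (33.751/100 * 8760)
cap = 180.5189 MW
Convert: 180.5189 MW * 1000.0 = 1.8052e+05 kW
cap = 1.8052e+05 kW


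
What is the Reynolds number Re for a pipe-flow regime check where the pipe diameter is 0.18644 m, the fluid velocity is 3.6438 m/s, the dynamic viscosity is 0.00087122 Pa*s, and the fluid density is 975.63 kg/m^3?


Re = rho * vel * D / mu
Re = 975.63 * 3.6438 * 0.18644 / 0.00087122
Re = 7.6077e+05


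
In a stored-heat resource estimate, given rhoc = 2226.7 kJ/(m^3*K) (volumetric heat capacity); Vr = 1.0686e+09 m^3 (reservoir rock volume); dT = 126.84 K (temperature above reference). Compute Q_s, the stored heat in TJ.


Q_s = Vr * rhoc * dT / 1e12
Q_s = 1.0686e+09 * 2226.7 * 126.84 / 1e12
Q_s = 301.8096 PJ
Convert: 301.8096 PJ * 1000.0 = 3.0181e+05 TJ
Q_s = 3.0181e+05 TJ


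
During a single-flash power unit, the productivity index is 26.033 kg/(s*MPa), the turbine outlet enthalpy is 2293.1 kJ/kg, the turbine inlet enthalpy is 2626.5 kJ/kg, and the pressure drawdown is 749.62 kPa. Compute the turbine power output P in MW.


Step 1: mdot = PI * dP / 1000 = 26.033 * 749.62 / 1000 = 19.51486 kg/s
Step 2: P = mdot*(h_in - h_out)/1000 = 19.51486*(2626.5 - 2293.1)/1000 = 6.5063 MW
P = 6.5063 MW


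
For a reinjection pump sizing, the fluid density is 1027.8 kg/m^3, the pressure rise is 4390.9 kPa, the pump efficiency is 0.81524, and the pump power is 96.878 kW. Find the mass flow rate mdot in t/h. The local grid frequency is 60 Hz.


mdot = P_pump * rho * eta / dP
mdot = 96.878 * 1027.8 * 0.81524 / 4390.9
mdot = 18.48697 kg/s
Convert: 18.48697 kg/s * 3.6 = 66.553 t/h
mdot = 66.553 t/h


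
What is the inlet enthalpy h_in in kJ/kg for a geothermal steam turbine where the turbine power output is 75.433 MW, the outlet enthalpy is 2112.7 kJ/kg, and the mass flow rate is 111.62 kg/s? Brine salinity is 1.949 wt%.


h_in = h_out + P * 1000 / mdot
h_in = 2112.7 + 75.433 * 1000 / 111.62
h_in = 2788.5 kJ/kg


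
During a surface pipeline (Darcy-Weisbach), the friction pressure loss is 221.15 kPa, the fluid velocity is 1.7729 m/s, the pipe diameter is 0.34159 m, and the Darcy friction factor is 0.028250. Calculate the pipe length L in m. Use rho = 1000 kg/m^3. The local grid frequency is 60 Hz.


L = dP*1000*D / (f*rho*vel^2/2)
L = 221.15*1000*0.34159 / (0.028250*1000*1.7729^2/2)
L = 1701.5 m


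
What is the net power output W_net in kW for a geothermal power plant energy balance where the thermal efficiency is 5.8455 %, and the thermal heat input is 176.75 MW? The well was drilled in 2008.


W_net = eta / 100 * Q_in
W_net = 5.8455 / 100 * 176.75
W_net = 10.33192 MW
Convert: 10.33192 MW * 1000.0 = 10332 kW
W_net = 10332 kW


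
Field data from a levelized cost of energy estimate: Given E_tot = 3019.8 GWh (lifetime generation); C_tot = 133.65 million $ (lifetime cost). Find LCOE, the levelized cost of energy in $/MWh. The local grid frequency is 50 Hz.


LCOE = C_tot / E_tot * 100
LCOE = 133.65 / 3019.8 * 100
LCOE = 4.425790 cents/kWh
Convert: 4.425790 cents/kWh * 10.0 = 44.258 $/MWh
LCOE = 44.258 $/MWh


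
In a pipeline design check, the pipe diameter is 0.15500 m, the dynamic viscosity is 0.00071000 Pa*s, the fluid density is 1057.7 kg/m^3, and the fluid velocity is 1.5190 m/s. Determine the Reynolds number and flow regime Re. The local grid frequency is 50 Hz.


Step 1: Re = rho*vel*D/mu = 1057.7*1.519*0.155/0.00071 = 3.5075e+05
Step 2: Re = 3.5075e+05 > 4000, so flow is turbulent.
Re = 3.5075e+05 (turbulent)


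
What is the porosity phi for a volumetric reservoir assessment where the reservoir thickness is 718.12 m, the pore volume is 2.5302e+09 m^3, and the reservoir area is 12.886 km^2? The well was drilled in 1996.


phi = Vp / (A * 1e6 * hr)
phi = 2.5302e+09 / (12.886 * 1e6 * 718.12)
phi = 0.27343


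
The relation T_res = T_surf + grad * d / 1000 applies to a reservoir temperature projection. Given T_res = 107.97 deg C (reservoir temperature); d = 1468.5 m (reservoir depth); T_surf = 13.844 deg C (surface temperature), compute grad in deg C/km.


grad = (T_res - T_surf) / d * 1000
grad = (107.97 - 13.844) / 1468.5 * 1000
grad = 64.097 deg C/km


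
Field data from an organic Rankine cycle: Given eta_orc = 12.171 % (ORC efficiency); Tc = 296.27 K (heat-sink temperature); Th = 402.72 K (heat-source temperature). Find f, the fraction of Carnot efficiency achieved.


f = (eta_orc/100) / (1 - Tc/Th)
f = (12.171/100) / (1 - 296.27/402.72)
f = 0.46045


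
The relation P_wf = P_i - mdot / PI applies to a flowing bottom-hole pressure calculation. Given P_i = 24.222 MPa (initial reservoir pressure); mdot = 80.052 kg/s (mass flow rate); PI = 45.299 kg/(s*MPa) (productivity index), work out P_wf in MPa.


P_wf = P_i - mdot / PI
P_wf = 24.222 - 80.052 / 45.299
P_wf = 22.455 MPa


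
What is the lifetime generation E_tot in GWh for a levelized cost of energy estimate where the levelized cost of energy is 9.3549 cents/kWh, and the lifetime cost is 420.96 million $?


E_tot = C_tot / LCOE * 100
E_tot = 420.96 / 9.3549 * 100
E_tot = 4499.9 GWh


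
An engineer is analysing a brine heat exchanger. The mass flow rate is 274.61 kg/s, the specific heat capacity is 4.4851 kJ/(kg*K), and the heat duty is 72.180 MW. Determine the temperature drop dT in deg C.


dT = Q * 1000 / (mdot * cp)
dT = 72.180 * 1000 / (274.61 * 4.4851)
dT = 58.60415 K
Convert (temperature difference, 1 K = 1 deg C): 58.60415 K = 58.60415 deg C
dT = 58.604 deg C


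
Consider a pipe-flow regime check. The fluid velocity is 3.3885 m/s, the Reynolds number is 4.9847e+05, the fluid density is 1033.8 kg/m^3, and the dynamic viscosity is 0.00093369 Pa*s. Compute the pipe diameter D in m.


D = Re * mu / (rho * vel)
D = 4.9847e+05 * 0.00093369 / (1033.8 * 3.3885)
D = 0.13286 m


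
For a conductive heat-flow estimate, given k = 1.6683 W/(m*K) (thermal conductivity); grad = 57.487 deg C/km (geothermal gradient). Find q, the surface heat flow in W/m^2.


q = k * grad / 1000
q = 1.6683 * 57.487 / 1000
q = 0.095906 W/m^2


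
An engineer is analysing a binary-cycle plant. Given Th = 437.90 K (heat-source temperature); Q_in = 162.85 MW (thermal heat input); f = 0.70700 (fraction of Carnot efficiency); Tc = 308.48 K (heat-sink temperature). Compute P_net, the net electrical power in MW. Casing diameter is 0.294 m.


Step 1: eta = (1 - Tc/Th)*f = (1 - 308.48/437.9)*0.707 = 0.2089517
Step 2: P_net = eta * Q_in = 0.2089517 * 162.85 = 34.028 MW
P_net = 34.028 MW


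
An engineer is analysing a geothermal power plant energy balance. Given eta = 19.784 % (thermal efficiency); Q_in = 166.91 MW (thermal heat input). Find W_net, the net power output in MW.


W_net = eta / 100 * Q_in
W_net = 19.784 / 100 * 166.91
W_net = 33.021 MW


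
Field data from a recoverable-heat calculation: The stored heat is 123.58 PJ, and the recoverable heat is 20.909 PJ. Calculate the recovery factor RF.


RF = Q_rec / Q_s
RF = 20.909 / 123.58
RF = 0.16919


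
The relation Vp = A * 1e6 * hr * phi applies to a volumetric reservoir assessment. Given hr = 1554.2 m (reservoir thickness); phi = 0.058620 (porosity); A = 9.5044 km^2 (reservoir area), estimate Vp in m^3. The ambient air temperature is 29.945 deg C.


Vp = A * 1e6 * hr * phi
Vp = 9.5044 * 1e6 * 1554.2 * 0.058620
Vp = 8.6592e+08 m^3


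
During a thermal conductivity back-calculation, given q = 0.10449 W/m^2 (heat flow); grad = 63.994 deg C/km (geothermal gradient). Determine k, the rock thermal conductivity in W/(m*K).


k = q / (grad / 1000)
k = 0.10449 / (63.994 / 1000)
k = 1.6328 W/(m*K)


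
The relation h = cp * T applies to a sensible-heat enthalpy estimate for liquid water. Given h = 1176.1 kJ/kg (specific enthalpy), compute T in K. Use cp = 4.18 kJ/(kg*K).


T = h / cp
T = 1176.1 / 4.18
T = 281.3636 deg C
Convert to K: 281.3636 + 273.15 = 554.51 K
T = 554.51 K


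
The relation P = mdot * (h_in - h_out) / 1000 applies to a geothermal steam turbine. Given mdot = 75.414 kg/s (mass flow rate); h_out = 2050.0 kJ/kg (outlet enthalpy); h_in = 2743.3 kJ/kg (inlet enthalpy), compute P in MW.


P = mdot * (h_in - h_out) / 1000
P = 75.414 * (2743.3 - 2050.0) / 1000
P = 52.285 MW


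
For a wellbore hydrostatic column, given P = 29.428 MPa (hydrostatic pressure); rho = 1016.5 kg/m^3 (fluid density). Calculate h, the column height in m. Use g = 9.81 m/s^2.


h = P * 1e6 / (g * rho)
h = 29.428 * 1e6 / (9.81 * 1016.5)
h = 2951.1 m


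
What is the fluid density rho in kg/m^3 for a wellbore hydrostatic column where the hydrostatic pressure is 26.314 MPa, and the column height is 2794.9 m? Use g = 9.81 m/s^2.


rho = P * 1e6 / (g * h)
rho = 26.314 * 1e6 / (9.81 * 2794.9)
rho = 959.74 kg/m^3


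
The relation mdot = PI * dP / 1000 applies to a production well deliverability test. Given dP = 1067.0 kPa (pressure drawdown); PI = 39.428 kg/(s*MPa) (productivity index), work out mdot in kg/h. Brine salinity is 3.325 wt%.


mdot = PI * dP / 1000
mdot = 39.428 * 1067.0 / 1000
mdot = 42.06968 kg/s
Convert: 42.06968 kg/s * 3600.0 = 1.5145e+05 kg/h
mdot = 1.5145e+05 kg/h


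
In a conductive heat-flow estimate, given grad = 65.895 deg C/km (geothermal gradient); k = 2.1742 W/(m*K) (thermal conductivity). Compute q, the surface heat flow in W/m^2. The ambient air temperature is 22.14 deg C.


q = k * grad / 1000
q = 2.1742 * 65.895 / 1000
q = 0.14327 W/m^2


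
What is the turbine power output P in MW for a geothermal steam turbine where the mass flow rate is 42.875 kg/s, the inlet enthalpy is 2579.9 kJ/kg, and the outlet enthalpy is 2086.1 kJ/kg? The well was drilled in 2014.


P = mdot * (h_in - h_out) / 1000
P = 42.875 * (2579.9 - 2086.1) / 1000
P = 21.172 MW


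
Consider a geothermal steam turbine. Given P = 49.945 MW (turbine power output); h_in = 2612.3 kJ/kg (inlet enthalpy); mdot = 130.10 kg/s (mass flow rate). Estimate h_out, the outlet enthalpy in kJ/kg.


h_out = h_in - P * 1000 / mdot
h_out = 2612.3 - 49.945 * 1000 / 130.10
h_out = 2228.4 kJ/kg


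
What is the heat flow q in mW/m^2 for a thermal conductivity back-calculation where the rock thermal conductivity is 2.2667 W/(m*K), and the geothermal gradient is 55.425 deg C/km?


q = k * grad / 1000
q = 2.2667 * 55.425 / 1000
q = 0.1256318 W/m^2
Convert: 0.1256318 W/m^2 * 1000.0 = 125.63 mW/m^2
q = 125.63 mW/m^2


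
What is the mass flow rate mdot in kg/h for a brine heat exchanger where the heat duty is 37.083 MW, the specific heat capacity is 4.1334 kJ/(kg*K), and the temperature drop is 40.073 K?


mdot = Q * 1000 / (cp * dT)
mdot = 37.083 * 1000 / (4.1334 * 40.073)
mdot = 223.8801 kg/s
Convert: 223.8801 kg/s * 3600.0 = 8.0597e+05 kg/h
mdot = 8.0597e+05 kg/h


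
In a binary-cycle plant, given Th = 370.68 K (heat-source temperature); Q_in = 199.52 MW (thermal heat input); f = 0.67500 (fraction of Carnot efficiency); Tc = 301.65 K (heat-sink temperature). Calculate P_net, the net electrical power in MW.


Step 1: eta = (1 - Tc/Th)*f = (1 - 301.65/370.68)*0.675 = 0.1257021
Step 2: P_net = eta * Q_in = 0.1257021 * 199.52 = 25.080 MW
P_net = 25.080 MW


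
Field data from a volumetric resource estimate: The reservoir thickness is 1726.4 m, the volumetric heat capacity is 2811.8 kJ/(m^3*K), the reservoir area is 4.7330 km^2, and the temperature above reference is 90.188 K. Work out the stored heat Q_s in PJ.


Step 1: Vr = A*1e6*hr = 4.733*1e6*1726.4 = 8.171051e+09 m^3
Step 2: Q_s = Vr*rhoc*dT/1e12 = 8.171051e+09*2811.8*90.188/1e12 = 2072.1 PJ
Q_s = 2072.1 PJ


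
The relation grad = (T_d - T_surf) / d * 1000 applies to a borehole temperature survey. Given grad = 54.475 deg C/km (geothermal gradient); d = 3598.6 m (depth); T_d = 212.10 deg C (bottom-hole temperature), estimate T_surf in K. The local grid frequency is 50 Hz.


T_surf = T_d - grad * d / 1000
T_surf = 212.10 - 54.475 * 3598.6 / 1000
T_surf = 16.06627 deg C
Convert to K: 16.06627 + 273.15 = 289.22 K
T_surf = 289.22 K


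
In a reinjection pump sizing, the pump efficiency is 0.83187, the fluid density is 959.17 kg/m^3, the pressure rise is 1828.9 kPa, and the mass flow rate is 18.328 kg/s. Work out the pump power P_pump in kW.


P_pump = mdot * dP / (rho * eta)
P_pump = 18.328 * 1828.9 / (959.17 * 0.83187)
P_pump = 42.010 kW


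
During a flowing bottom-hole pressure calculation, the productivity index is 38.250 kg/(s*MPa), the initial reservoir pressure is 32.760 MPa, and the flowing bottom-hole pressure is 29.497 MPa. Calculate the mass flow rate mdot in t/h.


mdot = (P_i - P_wf) * PI
mdot = (32.760 - 29.497) * 38.250
mdot = 124.8097 kg/s
Convert: 124.8097 kg/s * 3.6 = 449.31 t/h
mdot = 449.31 t/h


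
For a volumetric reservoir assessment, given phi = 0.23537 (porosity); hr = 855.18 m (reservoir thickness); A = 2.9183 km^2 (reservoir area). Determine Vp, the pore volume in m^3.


Vp = A * 1e6 * hr * phi
Vp = 2.9183 * 1e6 * 855.18 * 0.23537
Vp = 5.8741e+08 m^3


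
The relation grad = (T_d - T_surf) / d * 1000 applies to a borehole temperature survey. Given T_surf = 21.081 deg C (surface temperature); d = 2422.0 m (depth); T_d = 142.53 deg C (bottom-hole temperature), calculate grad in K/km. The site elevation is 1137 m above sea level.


grad = (T_d - T_surf) / d * 1000
grad = (142.53 - 21.081) / 2422.0 * 1000
grad = 50.14410 deg C/km
Convert: 50.14410 deg C/km * 1.0 = 50.144 K/km
grad = 50.144 K/km


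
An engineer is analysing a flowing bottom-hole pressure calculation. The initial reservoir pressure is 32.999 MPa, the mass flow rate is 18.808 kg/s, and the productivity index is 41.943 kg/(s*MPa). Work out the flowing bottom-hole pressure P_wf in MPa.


P_wf = P_i - mdot / PI
P_wf = 32.999 - 18.808 / 41.943
P_wf = 32.551 MPa


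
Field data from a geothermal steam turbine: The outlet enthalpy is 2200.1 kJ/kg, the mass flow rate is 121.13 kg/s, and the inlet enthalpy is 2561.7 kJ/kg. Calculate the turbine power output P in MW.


P = mdot * (h_in - h_out) / 1000
P = 121.13 * (2561.7 - 2200.1) / 1000
P = 43.801 MW


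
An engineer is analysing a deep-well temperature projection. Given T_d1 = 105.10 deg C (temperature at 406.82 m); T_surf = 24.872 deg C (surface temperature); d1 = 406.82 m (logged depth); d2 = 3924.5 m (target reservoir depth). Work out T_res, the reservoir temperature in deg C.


Step 1: grad = (T_d1 - T_surf)/d1 * 1000 = (105.1 - 24.872)/406.82 * 1000 = 197.2076 deg C/km
Step 2: T_res = T_surf + grad*d2/1000 = 24.872 + 197.2076*3924.5/1000 = 798.81 deg C
T_res = 798.81 deg C


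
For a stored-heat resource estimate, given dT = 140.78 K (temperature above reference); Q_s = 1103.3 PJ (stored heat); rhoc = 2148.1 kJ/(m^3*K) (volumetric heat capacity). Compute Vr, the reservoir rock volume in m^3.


Vr = Q_s * 1e12 / (rhoc * dT)
Vr = 1103.3 * 1e12 / (2148.1 * 140.78)
Vr = 3.6484e+09 m^3


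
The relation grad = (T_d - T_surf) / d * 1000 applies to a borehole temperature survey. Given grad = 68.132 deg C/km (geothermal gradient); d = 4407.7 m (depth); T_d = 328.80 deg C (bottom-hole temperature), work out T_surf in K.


T_surf = T_d - grad * d / 1000
T_surf = 328.80 - 68.132 * 4407.7 / 1000
T_surf = 28.49458 deg C
Convert to K: 28.49458 + 273.15 = 301.64 K
T_surf = 301.64 K


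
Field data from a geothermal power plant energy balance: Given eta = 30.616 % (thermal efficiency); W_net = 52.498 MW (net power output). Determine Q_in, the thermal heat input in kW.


Q_in = W_net / (eta / 100)
Q_in = 52.498 / (30.616 / 100)
Q_in = 171.4724 MW
Convert: 171.4724 MW * 1000.0 = 1.7147e+05 kW
Q_in = 1.7147e+05 kW


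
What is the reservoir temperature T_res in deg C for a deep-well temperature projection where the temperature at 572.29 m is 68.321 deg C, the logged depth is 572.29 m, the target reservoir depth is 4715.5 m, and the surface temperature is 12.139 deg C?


Step 1: grad = (T_d1 - T_surf)/d1 * 1000 = (68.321 - 12.139)/572.29 * 1000 = 98.17051 deg C/km
Step 2: T_res = T_surf + grad*d2/1000 = 12.139 + 98.17051*4715.5/1000 = 475.06 deg C
T_res = 475.06 deg C


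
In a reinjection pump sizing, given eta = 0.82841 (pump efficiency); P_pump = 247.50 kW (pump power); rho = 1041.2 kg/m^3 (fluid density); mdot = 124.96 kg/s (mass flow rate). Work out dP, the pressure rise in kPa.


dP = P_pump * rho * eta / mdot
dP = 247.50 * 1041.2 * 0.82841 / 124.96
dP = 1708.4 kPa


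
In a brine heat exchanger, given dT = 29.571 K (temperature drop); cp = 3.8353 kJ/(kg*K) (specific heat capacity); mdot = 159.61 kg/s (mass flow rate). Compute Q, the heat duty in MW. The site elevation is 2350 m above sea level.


Q = mdot * cp * dT / 1000
Q = 159.61 * 3.8353 * 29.571 / 1000
Q = 18.102 MW


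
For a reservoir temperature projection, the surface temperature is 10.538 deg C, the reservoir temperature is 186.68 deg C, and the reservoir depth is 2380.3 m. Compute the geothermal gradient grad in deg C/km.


grad = (T_res - T_surf) / d * 1000
grad = (186.68 - 10.538) / 2380.3 * 1000
grad = 74.000 deg C/km


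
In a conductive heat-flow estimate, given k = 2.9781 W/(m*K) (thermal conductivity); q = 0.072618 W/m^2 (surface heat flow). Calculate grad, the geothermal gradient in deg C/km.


grad = q * 1000 / k
grad = 0.072618 * 1000 / 2.9781
grad = 24.384 deg C/km


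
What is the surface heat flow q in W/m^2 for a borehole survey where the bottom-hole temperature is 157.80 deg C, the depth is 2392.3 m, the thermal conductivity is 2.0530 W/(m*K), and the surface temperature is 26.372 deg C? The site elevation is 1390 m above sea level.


Step 1: grad = (T_d - T_surf)/d * 1000 = (157.8 - 26.372)/2392.3 * 1000 = 54.93793 deg C/km
Step 2: q = k * grad / 1000 = 2.053 * 54.93793 / 1000 = 0.11279 W/m^2
q = 0.11279 W/m^2


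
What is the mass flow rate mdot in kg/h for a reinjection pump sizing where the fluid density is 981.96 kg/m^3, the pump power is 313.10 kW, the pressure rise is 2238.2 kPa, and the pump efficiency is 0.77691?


mdot = P_pump * rho * eta / dP
mdot = 313.10 * 981.96 * 0.77691 / 2238.2
mdot = 106.7207 kg/s
Convert: 106.7207 kg/s * 3600.0 = 3.8419e+05 kg/h
mdot = 3.8419e+05 kg/h


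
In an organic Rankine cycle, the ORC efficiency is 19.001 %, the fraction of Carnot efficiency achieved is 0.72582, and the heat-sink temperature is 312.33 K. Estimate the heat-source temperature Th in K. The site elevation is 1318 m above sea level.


Th = Tc / (1 - (eta_orc/100)/f)
Th = 312.33 / (1 - (19.001/100)/0.72582)
Th = 423.09 K


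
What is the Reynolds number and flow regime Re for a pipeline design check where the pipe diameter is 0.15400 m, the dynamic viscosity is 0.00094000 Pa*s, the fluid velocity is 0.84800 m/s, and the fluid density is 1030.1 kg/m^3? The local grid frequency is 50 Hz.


Step 1: Re = rho*vel*D/mu = 1030.1*0.848*0.154/0.00094 = 1.4311e+05
Step 2: Re = 1.4311e+05 > 4000, so flow is turbulent.
Re = 1.4311e+05 (turbulent)


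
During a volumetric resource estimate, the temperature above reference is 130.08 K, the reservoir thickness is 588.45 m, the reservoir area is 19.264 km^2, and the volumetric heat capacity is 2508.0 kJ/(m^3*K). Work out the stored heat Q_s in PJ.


Step 1: Vr = A*1e6*hr = 19.264*1e6*588.45 = 1.133590e+10 m^3
Step 2: Q_s = Vr*rhoc*dT/1e12 = 1.133590e+10*2508.0*130.08/1e12 = 3698.2 PJ
Q_s = 3698.2 PJ


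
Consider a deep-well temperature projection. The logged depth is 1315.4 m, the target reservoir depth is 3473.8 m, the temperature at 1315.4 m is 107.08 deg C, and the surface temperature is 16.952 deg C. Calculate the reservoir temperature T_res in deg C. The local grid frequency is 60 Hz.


Step 1: grad = (T_d1 - T_surf)/d1 * 1000 = (107.08 - 16.952)/1315.4 * 1000 = 68.51756 deg C/km
Step 2: T_res = T_surf + grad*d2/1000 = 16.952 + 68.51756*3473.8/1000 = 254.97 deg C
T_res = 254.97 deg C


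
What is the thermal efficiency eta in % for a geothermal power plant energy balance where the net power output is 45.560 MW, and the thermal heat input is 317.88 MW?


eta = W_net / Q_in * 100
eta = 45.560 / 317.88 * 100
eta = 14.332 %


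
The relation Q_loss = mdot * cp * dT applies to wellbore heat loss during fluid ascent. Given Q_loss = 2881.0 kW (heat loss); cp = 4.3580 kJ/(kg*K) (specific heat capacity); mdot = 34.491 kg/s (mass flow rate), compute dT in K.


dT = Q_loss / (mdot * cp)
dT = 2881.0 / (34.491 * 4.3580)
dT = 19.167 K


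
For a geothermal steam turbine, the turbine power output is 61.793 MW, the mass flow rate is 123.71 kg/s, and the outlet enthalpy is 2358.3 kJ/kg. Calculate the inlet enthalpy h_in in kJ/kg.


h_in = h_out + P * 1000 / mdot
h_in = 2358.3 + 61.793 * 1000 / 123.71
h_in = 2857.8 kJ/kg


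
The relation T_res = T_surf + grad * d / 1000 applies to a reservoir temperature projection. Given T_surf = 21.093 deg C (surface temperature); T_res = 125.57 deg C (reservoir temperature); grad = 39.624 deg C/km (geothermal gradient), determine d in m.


d = (T_res - T_surf) / grad * 1000
d = (125.57 - 21.093) / 39.624 * 1000
d = 2636.7 m


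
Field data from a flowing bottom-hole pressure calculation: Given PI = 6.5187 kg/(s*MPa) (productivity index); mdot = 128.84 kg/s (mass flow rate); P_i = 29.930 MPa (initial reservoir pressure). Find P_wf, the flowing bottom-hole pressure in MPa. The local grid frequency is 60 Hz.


P_wf = P_i - mdot / PI
P_wf = 29.930 - 128.84 / 6.5187
P_wf = 10.165 MPa


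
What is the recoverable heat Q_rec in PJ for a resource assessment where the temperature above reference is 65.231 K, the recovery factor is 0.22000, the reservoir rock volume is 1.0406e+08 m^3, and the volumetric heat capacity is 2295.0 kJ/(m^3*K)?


Step 1: Q_s = Vr*rhoc*dT/1e12 = 1.0406e+08*2295.0*65.231/1e12 = 15.57832 PJ
Step 2: Q_rec = Q_s * RF = 15.57832 * 0.22 = 3.4272 PJ
Q_rec = 3.4272 PJ


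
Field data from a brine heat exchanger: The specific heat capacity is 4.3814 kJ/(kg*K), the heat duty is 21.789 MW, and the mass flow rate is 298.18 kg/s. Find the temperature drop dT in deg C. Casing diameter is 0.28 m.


dT = Q * 1000 / (mdot * cp)
dT = 21.789 * 1000 / (298.18 * 4.3814)
dT = 16.67807 K
Convert (temperature difference, 1 K = 1 deg C): 16.67807 K = 16.67807 deg C
dT = 16.678 deg C


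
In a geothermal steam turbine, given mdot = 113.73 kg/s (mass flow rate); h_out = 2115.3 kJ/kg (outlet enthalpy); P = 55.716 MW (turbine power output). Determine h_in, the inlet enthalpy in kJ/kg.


h_in = h_out + P * 1000 / mdot
h_in = 2115.3 + 55.716 * 1000 / 113.73
h_in = 2605.2 kJ/kg


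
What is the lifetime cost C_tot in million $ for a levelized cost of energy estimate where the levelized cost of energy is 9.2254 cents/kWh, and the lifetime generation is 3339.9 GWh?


C_tot = LCOE / 100 * E_tot
C_tot = 9.2254 / 100 * 3339.9
C_tot = 308.12 million $


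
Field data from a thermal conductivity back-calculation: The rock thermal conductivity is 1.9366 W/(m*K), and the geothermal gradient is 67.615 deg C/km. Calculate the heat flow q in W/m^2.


q = k * grad / 1000
q = 1.9366 * 67.615 / 1000
q = 0.13094 W/m^2


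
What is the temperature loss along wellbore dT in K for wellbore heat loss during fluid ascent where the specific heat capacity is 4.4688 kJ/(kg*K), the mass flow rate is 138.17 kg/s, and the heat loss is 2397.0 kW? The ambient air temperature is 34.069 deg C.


dT = Q_loss / (mdot * cp)
dT = 2397.0 / (138.17 * 4.4688)
dT = 3.8821 K


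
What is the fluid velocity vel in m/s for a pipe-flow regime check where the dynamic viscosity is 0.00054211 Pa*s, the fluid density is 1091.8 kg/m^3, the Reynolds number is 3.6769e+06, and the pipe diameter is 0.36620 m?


vel = Re * mu / (rho * D)
vel = 3.6769e+06 * 0.00054211 / (1091.8 * 0.36620)
vel = 4.9855 m/s


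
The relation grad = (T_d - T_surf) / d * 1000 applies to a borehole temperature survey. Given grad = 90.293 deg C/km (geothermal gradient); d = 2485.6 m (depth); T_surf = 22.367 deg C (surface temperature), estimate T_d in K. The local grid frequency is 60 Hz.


T_d = T_surf + grad * d / 1000
T_d = 22.367 + 90.293 * 2485.6 / 1000
T_d = 246.7993 deg C
Convert to K: 246.7993 + 273.15 = 519.95 K
T_d = 519.95 K


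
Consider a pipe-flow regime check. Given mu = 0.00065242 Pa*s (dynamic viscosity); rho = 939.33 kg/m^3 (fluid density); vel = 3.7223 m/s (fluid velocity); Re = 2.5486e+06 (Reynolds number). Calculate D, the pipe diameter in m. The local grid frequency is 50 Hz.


D = Re * mu / (rho * vel)
D = 2.5486e+06 * 0.00065242 / (939.33 * 3.7223)
D = 0.47555 m


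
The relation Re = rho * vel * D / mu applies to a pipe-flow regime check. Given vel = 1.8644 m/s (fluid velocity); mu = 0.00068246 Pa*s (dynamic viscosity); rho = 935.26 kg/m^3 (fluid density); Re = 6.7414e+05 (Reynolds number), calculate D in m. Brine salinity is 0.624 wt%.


D = Re * mu / (rho * vel)
D = 6.7414e+05 * 0.00068246 / (935.26 * 1.8644)
D = 0.26385 m


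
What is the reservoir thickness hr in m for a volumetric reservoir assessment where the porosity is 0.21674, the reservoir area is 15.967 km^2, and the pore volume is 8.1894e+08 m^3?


hr = Vp / (A * 1e6 * phi)
hr = 8.1894e+08 / (15.967 * 1e6 * 0.21674)
hr = 236.64 m


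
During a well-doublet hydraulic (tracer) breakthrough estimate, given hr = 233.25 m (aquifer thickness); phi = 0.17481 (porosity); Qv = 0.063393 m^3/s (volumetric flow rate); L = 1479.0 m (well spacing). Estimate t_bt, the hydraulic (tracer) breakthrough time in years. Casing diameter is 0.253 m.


t_bt = pi * hr * phi * L^2 / (3 * Qv) / (365.25*86400)
t_bt = pi * 233.25 * 0.17481 * 1479.0^2 / (3 * 0.063393) / (365.25*86400)
t_bt = 46.688 years


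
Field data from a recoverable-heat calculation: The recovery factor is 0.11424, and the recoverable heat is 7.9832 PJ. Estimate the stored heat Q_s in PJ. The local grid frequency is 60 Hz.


Q_s = Q_rec / RF
Q_s = 7.9832 / 0.11424
Q_s = 69.881 PJ


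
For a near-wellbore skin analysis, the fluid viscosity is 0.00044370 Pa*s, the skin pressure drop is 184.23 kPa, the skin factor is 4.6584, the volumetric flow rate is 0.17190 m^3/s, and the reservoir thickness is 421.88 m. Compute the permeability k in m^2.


k = S*q*mu / (2*pi*dP_s*1000*hr)
k = 4.6584*0.17190*0.00044370 / (2*pi*184.23*1000*421.88)
k = 7.2757e-13 m^2


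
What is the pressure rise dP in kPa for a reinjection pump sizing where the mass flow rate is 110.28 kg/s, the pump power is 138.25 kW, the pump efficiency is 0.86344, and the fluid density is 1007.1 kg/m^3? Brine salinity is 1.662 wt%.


dP = P_pump * rho * eta / mdot
dP = 138.25 * 1007.1 * 0.86344 / 110.28
dP = 1090.1 kPa


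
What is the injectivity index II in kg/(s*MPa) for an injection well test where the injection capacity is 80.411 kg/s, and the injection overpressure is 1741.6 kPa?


II = mdot * 1000 / dP
II = 80.411 * 1000 / 1741.6
II = 46.171 kg/(s*MPa)


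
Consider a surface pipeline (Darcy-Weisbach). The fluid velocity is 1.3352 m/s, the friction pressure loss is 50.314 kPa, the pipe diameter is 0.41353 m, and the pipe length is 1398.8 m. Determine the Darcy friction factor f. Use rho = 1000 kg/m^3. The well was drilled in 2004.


f = dP*1000 / ((L/D)*(rho*vel^2/2))
f = 50.314*1000 / ((1398.8/0.41353)*(1000*1.3352^2/2))
f = 0.016687


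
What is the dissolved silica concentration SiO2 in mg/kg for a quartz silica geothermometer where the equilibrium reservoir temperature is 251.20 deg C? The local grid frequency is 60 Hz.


SiO2 = 10^(5.19 - 1309/(T_eq + 273.15))
SiO2 = 10^(5.19 - 1309/(251.20 + 273.15))
SiO2 = 493.83 mg/kg


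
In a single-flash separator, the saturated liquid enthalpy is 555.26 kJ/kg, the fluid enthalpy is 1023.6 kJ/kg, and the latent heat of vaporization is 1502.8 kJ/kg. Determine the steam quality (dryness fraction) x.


x = (h - hf) / hfg
x = (1023.6 - 555.26) / 1502.8
x = 0.31164


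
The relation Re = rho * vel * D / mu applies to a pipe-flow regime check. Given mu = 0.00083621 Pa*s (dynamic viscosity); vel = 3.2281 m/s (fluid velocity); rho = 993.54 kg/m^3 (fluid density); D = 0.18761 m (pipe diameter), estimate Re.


Re = rho * vel * D / mu
Re = 993.54 * 3.2281 * 0.18761 / 0.00083621
Re = 7.1957e+05


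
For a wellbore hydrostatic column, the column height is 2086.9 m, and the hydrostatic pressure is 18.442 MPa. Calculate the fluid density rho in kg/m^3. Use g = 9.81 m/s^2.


rho = P * 1e6 / (g * h)
rho = 18.442 * 1e6 / (9.81 * 2086.9)
rho = 900.82 kg/m^3


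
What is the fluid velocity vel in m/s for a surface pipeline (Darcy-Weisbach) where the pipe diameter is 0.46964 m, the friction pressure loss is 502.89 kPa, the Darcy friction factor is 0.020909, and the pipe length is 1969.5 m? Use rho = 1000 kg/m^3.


vel = sqrt(dP*1000*2*D / (f*L*rho))
vel = sqrt(502.89*1000*2*0.46964 / (0.020909*1969.5*1000))
vel = 3.3868 m/s


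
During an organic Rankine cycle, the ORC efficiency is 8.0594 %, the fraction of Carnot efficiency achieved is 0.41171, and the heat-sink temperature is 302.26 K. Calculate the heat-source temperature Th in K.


Th = Tc / (1 - (eta_orc/100)/f)
Th = 302.26 / (1 - (8.0594/100)/0.41171)
Th = 375.83 K


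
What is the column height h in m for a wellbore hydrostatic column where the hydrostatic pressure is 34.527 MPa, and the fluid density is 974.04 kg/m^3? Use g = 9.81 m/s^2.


h = P * 1e6 / (g * rho)
h = 34.527 * 1e6 / (9.81 * 974.04)
h = 3613.4 m


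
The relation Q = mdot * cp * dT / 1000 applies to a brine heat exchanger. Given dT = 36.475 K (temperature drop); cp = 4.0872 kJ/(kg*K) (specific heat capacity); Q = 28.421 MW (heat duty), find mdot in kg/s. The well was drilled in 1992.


mdot = Q * 1000 / (cp * dT)
mdot = 28.421 * 1000 / (4.0872 * 36.475)
mdot = 190.64 kg/s


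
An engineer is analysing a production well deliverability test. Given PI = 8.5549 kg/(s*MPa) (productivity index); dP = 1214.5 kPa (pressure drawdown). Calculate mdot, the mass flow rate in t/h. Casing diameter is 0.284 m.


mdot = PI * dP / 1000
mdot = 8.5549 * 1214.5 / 1000
mdot = 10.38993 kg/s
Convert: 10.38993 kg/s * 3.6 = 37.404 t/h
mdot = 37.404 t/h


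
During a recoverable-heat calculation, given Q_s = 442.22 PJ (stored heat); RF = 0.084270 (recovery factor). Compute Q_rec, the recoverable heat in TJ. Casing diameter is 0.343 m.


Q_rec = Q_s * RF
Q_rec = 442.22 * 0.084270
Q_rec = 37.26588 PJ
Convert: 37.26588 PJ * 1000.0 = 37266 TJ
Q_rec = 37266 TJ


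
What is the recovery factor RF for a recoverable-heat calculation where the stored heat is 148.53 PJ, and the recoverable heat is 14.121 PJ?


RF = Q_rec / Q_s
RF = 14.121 / 148.53
RF = 0.095072


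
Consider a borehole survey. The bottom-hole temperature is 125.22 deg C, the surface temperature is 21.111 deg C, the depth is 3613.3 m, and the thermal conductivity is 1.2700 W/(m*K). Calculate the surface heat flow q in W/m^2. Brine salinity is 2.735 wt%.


Step 1: grad = (T_d - T_surf)/d * 1000 = (125.22 - 21.111)/3613.3 * 1000 = 28.81272 deg C/km
Step 2: q = k * grad / 1000 = 1.27 * 28.81272 / 1000 = 0.036592 W/m^2
q = 0.036592 W/m^2


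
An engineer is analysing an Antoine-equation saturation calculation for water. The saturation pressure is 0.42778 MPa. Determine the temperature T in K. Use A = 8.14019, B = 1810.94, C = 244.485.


T = B / (A - log10(P_sat * 760 / 0.101325)) - C
T = 1810.94 / (8.14019 - log10(0.42778 * 760 / 0.101325)) - 244.485
T = 146.3199 deg C
Convert to K: 146.3199 + 273.15 = 419.47 K
T = 419.47 K


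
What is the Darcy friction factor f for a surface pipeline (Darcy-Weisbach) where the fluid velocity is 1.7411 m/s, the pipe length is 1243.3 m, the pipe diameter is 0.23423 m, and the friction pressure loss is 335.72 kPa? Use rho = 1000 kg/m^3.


f = dP*1000 / ((L/D)*(rho*vel^2/2))
f = 335.72*1000 / ((1243.3/0.23423)*(1000*1.7411^2/2))
f = 0.041728


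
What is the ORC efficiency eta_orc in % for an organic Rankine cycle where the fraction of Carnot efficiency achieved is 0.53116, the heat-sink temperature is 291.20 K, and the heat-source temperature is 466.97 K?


eta_orc = (1 - Tc/Th) * f * 100
eta_orc = (1 - 291.20/466.97) * 0.53116 * 100
eta_orc = 19.993 %


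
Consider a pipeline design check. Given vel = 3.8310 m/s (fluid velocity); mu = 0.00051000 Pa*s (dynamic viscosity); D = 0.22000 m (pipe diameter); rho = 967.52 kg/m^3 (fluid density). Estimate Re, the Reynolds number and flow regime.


Step 1: Re = rho*vel*D/mu = 967.52*3.831*0.22/0.00051 = 1.5989e+06
Step 2: Re = 1.5989e+06 > 4000, so flow is turbulent.
Re = 1.5989e+06 (turbulent)


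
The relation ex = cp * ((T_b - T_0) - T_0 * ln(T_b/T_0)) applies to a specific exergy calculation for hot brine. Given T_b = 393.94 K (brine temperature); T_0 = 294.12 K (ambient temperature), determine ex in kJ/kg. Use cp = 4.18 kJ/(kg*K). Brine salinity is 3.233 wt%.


ex = cp * ((T_b - T_0) - T_0 * ln(T_b/T_0))
ex = 4.18 * ((393.94 - 294.12) - 294.12 * ln(393.94/294.12))
ex = 57.997 kJ/kg


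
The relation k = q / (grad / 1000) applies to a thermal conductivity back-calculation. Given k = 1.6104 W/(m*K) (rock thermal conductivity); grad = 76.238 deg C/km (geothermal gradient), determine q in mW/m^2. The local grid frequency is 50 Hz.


q = k * grad / 1000
q = 1.6104 * 76.238 / 1000
q = 0.1227737 W/m^2
Convert: 0.1227737 W/m^2 * 1000.0 = 122.77 mW/m^2
q = 122.77 mW/m^2


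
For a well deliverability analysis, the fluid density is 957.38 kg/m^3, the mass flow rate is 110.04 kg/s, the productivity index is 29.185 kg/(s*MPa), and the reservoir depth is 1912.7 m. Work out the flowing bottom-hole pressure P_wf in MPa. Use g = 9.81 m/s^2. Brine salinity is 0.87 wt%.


Step 1: P_i = rho*g*h/1e6 = 957.38*9.81*1912.7/1e6 = 17.96388 MPa
Step 2: P_wf = P_i - mdot/PI = 17.96388 - 110.04/29.185 = 14.193 MPa
P_wf = 14.193 MPa


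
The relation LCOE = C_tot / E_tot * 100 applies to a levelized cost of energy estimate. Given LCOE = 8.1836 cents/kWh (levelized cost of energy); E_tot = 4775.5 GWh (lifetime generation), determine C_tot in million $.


C_tot = LCOE / 100 * E_tot
C_tot = 8.1836 / 100 * 4775.5
C_tot = 390.81 million $


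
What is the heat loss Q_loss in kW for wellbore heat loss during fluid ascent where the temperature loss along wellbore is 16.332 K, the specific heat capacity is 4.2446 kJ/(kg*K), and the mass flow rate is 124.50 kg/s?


Q_loss = mdot * cp * dT
Q_loss = 124.50 * 4.2446 * 16.332
Q_loss = 8630.7 kW


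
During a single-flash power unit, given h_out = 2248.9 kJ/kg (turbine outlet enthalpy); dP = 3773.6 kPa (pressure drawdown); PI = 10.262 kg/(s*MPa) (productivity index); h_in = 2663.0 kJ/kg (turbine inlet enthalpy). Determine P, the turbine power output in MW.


Step 1: mdot = PI * dP / 1000 = 10.262 * 3773.6 / 1000 = 38.72468 kg/s
Step 2: P = mdot*(h_in - h_out)/1000 = 38.72468*(2663.0 - 2248.9)/1000 = 16.036 MW
P = 16.036 MW


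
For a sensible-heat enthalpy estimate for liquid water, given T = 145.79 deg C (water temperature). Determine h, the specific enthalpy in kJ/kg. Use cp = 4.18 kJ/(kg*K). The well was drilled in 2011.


h = cp * T
h = 4.18 * 145.79
h = 609.40 kJ/kg


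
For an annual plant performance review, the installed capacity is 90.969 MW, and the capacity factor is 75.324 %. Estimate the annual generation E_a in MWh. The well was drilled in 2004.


E_a = CF / 100 * cap * 8760
E_a = 75.324 / 100 * 90.969 * 8760
E_a = 6.0025e+05 MWh


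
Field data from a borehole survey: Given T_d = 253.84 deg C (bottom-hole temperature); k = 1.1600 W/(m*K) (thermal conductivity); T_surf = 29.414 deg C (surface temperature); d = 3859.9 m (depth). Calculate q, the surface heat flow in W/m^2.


Step 1: grad = (T_d - T_surf)/d * 1000 = (253.84 - 29.414)/3859.9 * 1000 = 58.14296 deg C/km
Step 2: q = k * grad / 1000 = 1.16 * 58.14296 / 1000 = 0.067446 W/m^2
q = 0.067446 W/m^2


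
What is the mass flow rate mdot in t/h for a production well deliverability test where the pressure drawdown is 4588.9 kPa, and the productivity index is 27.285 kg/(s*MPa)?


mdot = PI * dP / 1000
mdot = 27.285 * 4588.9 / 1000
mdot = 125.2081 kg/s
Convert: 125.2081 kg/s * 3.6 = 450.75 t/h
mdot = 450.75 t/h
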